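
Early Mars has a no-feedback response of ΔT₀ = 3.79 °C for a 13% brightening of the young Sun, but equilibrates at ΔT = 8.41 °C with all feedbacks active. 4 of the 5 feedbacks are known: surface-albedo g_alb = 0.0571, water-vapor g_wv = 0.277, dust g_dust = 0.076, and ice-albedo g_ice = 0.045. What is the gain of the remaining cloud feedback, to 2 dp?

0.09

Amplification A = ΔT/ΔT₀ = 8.41/3.79 = 2.219.
Total gain g = 1 − 1/A = 1 − 1/2.219 = 0.5493.
Known gains sum to 0.0571 + 0.277 + 0.076 + 0.045 = 0.4551.
g_cld = 0.5493 − 0.4551 = 0.09.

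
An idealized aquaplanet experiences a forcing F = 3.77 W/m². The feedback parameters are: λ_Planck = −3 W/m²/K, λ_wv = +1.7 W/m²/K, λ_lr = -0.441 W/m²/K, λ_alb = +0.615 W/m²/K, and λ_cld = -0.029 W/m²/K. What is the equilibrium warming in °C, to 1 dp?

Net feedback parameter λ = (−3) + (+1.7) + (-0.441) + (+0.615) + (-0.029) = -1.155 W/m²/K.
ΔT = −F/λ = −3.77/(-1.155) = 3.3 °C.

3.3 °C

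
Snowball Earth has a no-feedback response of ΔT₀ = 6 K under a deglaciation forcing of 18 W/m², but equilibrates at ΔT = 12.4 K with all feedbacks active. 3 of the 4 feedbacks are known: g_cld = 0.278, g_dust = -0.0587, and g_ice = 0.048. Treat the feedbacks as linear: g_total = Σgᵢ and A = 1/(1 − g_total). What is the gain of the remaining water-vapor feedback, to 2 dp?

Amplification A = ΔT/ΔT₀ = 12.4/6 = 2.067.
Total gain g = 1 − 1/A = 1 − 1/2.067 = 0.5162.
Known gains sum to 0.278 − 0.0587 + 0.048 = 0.2673.
g_wv = 0.5162 − 0.2673 = 0.25.

0.25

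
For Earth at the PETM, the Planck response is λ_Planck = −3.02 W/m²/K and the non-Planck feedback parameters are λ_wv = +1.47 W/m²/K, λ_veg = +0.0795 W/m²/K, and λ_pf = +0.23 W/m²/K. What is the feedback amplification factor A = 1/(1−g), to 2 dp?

2.43

Convert to gains: g_wv = 1.47/3.02 = 0.4868; g_veg = 0.0795/3.02 = 0.02632; g_pf = 0.23/3.02 = 0.07616.
Total gain g = 0.58928.
A = 1/(1 − 0.58928) = 2.43.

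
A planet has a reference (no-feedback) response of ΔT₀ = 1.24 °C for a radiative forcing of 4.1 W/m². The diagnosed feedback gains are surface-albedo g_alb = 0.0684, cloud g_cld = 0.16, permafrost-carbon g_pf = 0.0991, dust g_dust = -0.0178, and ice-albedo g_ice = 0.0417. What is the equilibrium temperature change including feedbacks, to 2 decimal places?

Total gain g = 0.0684 + 0.16 + 0.0991 − 0.0178 + 0.0417 = 0.3514.
Amplification A = 1/(1 − 0.3514) = 1.542.
ΔT = 1.24 × 1.542 = 1.91 °C.

1.91 °C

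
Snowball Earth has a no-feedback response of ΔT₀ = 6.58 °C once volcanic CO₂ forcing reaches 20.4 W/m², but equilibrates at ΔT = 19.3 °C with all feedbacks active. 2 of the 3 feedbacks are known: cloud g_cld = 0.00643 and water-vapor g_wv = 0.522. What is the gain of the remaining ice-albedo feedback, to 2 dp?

Amplification A = ΔT/ΔT₀ = 19.3/6.58 = 2.933.
Total gain g = 1 − 1/A = 1 − 1/2.933 = 0.6591.
Known gains sum to 0.00643 + 0.522 = 0.52843.
g_ice = 0.6591 − 0.52843 = 0.13.

0.13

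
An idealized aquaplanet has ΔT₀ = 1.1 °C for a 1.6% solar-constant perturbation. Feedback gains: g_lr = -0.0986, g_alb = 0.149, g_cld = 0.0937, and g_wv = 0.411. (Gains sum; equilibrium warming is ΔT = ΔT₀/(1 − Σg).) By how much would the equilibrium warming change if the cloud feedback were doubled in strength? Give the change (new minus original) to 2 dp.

Original: g = 0.5551, ΔT = 1.1/(1−0.5551) = 2.4725 °C.
With doubled cloud: g' = 0.6488, ΔT' = 1.1/(1−0.6488) = 3.1321 °C.
Change = 3.1321 − 2.4725 = 0.66 °C.

0.66 °C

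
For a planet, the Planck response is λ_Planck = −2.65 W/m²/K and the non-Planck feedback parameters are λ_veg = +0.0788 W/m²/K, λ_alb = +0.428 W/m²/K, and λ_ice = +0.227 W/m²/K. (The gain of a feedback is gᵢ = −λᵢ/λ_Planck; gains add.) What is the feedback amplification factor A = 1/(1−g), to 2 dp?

Convert to gains: g_veg = 0.0788/2.65 = 0.02974; g_alb = 0.428/2.65 = 0.1615; g_ice = 0.227/2.65 = 0.08566.
Total gain g = 0.2769.
A = 1/(1 − 0.2769) = 1.38.

1.38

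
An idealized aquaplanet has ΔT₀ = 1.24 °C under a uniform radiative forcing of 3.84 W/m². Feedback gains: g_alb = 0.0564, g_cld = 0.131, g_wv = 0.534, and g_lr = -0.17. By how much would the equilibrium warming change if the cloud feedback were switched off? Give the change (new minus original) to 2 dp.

Original: g = 0.5514, ΔT = 1.24/(1−0.5514) = 2.7642 °C.
Without cloud: g' = 0.4204, ΔT' = 1.24/(1−0.4204) = 2.1394 °C.
Change = 2.1394 − 2.7642 = -0.62 °C.

-0.62 °C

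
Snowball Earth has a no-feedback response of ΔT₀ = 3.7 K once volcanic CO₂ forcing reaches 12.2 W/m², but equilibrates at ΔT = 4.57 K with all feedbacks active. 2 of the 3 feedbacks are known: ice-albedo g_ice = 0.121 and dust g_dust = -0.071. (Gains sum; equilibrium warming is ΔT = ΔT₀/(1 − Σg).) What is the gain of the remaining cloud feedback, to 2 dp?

0.14

Amplification A = ΔT/ΔT₀ = 4.57/3.7 = 1.235.
Total gain g = 1 − 1/A = 1 − 1/1.235 = 0.1903.
Known gains sum to 0.121 − 0.071 = 0.05.
g_cld = 0.1903 − 0.05 = 0.14.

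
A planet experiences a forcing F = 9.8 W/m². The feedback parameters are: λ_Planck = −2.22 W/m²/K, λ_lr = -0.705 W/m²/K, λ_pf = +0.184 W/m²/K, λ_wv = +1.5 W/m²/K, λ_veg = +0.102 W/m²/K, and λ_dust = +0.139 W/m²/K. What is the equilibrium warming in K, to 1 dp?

Net feedback parameter λ = (−2.22) + (-0.705) + (+0.184) + (+1.5) + (+0.102) + (+0.139) = -1 W/m²/K.
ΔT = −F/λ = −9.8/(-1) = 9.8 K.

9.8 K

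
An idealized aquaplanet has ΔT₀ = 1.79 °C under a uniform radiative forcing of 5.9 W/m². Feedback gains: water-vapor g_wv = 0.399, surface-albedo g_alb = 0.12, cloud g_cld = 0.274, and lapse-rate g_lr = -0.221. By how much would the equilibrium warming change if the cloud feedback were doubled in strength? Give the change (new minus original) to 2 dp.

Original: g = 0.572, ΔT = 1.79/(1−0.572) = 4.1822 °C.
With doubled cloud: g' = 0.846, ΔT' = 1.79/(1−0.846) = 11.6234 °C.
Change = 11.6234 − 4.1822 = 7.44 °C.

7.44 °C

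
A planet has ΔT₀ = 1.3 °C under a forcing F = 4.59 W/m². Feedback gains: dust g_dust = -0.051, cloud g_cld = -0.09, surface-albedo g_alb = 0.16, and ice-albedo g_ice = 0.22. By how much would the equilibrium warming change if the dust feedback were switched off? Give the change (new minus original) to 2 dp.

Original: g = 0.239, ΔT = 1.3/(1−0.239) = 1.7083 °C.
Without dust: g' = 0.29, ΔT' = 1.3/(1−0.29) = 1.8310 °C.
Change = 1.8310 − 1.7083 = 0.12 °C.

0.12 °C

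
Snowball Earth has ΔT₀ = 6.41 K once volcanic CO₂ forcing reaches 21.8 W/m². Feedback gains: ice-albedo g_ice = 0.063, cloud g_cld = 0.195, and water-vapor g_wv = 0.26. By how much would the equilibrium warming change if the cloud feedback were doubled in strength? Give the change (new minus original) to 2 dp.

Original: g = 0.518, ΔT = 6.41/(1−0.518) = 13.2988 K.
With doubled cloud: g' = 0.713, ΔT' = 6.41/(1−0.713) = 22.3345 K.
Change = 22.3345 − 13.2988 = 9.04 K.

9.04 K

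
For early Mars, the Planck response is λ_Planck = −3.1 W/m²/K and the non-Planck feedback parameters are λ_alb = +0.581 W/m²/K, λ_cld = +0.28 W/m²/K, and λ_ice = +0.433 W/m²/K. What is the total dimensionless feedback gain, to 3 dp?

Convert to gains: g_alb = 0.581/3.1 = 0.1874; g_cld = 0.28/3.1 = 0.09032; g_ice = 0.433/3.1 = 0.1397.
Total gain g = 0.41742.

0.417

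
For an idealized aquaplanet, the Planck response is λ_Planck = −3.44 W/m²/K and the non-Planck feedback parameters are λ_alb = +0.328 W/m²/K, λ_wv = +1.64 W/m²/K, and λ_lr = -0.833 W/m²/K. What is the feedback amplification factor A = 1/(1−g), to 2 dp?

1.49

Convert to gains: g_alb = 0.328/3.44 = 0.09535; g_wv = 1.64/3.44 = 0.4767; g_lr = -0.833/3.44 = -0.2422.
Total gain g = 0.32985.
A = 1/(1 − 0.32985) = 1.49.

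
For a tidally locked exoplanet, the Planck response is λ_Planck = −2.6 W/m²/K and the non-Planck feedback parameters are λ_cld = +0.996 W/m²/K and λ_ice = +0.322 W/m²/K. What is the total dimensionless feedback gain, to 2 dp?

Convert to gains: g_cld = 0.996/2.6 = 0.3831; g_ice = 0.322/2.6 = 0.1238.
Total gain g = 0.5069.

0.51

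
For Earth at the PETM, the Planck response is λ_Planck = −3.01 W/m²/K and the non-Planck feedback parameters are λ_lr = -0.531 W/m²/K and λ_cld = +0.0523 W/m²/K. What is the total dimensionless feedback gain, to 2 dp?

Convert to gains: g_lr = -0.531/3.01 = -0.1764; g_cld = 0.0523/3.01 = 0.01738.
Total gain g = -0.15902.

-0.16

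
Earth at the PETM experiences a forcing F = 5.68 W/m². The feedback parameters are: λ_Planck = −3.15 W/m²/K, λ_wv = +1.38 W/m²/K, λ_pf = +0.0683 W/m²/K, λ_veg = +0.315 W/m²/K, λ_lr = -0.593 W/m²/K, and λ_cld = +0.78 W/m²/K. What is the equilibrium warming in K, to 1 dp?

Net feedback parameter λ = (−3.15) + (+1.38) + (+0.0683) + (+0.315) + (-0.593) + (+0.78) = -1.1997 W/m²/K.
ΔT = −F/λ = −5.68/(-1.1997) = 4.7 K.

4.7 K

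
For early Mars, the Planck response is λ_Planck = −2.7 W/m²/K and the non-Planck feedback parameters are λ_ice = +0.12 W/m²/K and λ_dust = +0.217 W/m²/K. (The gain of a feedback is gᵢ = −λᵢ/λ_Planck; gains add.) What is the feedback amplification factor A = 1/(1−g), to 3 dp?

Convert to gains: g_ice = 0.12/2.7 = 0.04444; g_dust = 0.217/2.7 = 0.08037.
Total gain g = 0.12481.
A = 1/(1 − 0.12481) = 1.143.

1.143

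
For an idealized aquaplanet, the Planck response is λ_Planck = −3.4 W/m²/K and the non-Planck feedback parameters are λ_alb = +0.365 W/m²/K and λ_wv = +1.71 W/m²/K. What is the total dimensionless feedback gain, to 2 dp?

Convert to gains: g_alb = 0.365/3.4 = 0.1074; g_wv = 1.71/3.4 = 0.5029.
Total gain g = 0.6103.

0.61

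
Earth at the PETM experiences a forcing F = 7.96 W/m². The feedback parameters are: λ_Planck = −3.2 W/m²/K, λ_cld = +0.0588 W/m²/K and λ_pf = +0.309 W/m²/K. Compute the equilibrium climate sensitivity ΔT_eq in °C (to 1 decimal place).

Net feedback parameter λ = (−3.2) + (+0.0588) + (+0.309) = -2.8322 W/m²/K.
ΔT = −F/λ = −7.96/(-2.8322) = 2.8 °C.

2.8 °C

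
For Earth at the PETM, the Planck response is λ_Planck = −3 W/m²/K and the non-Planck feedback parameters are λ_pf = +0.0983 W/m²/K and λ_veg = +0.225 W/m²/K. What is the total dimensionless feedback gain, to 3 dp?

Convert to gains: g_pf = 0.0983/3 = 0.03277; g_veg = 0.225/3 = 0.075.
Total gain g = 0.10777.

0.108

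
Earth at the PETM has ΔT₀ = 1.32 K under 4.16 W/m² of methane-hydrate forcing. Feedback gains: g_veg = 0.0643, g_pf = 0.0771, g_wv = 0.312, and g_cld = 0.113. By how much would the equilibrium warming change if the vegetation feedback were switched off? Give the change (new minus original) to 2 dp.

Original: g = 0.5664, ΔT = 1.32/(1−0.5664) = 3.0443 K.
Without vegetation: g' = 0.5021, ΔT' = 1.32/(1−0.5021) = 2.6511 K.
Change = 2.6511 − 3.0443 = -0.39 K.

-0.39 K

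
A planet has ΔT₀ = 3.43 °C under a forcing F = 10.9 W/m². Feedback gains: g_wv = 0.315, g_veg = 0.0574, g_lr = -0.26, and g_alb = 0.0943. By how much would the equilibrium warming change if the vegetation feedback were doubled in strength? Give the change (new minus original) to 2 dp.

0.34 °C

Original: g = 0.2067, ΔT = 3.43/(1−0.2067) = 4.3237 °C.
With doubled vegetation: g' = 0.2641, ΔT' = 3.43/(1−0.2641) = 4.6610 °C.
Change = 4.6610 − 4.3237 = 0.34 °C.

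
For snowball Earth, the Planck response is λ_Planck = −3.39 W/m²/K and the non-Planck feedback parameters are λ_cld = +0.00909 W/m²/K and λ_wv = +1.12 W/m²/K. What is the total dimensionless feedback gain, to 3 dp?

0.333

Convert to gains: g_cld = 0.00909/3.39 = 0.002681; g_wv = 1.12/3.39 = 0.3304.
Total gain g = 0.333081.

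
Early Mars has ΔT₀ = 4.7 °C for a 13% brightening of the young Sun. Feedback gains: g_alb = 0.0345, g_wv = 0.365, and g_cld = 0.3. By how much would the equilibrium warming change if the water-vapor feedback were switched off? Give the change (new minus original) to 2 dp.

Original: g = 0.6995, ΔT = 4.7/(1−0.6995) = 15.6406 °C.
Without water-vapor: g' = 0.3345, ΔT' = 4.7/(1−0.3345) = 7.0624 °C.
Change = 7.0624 − 15.6406 = -8.58 °C.

-8.58 °C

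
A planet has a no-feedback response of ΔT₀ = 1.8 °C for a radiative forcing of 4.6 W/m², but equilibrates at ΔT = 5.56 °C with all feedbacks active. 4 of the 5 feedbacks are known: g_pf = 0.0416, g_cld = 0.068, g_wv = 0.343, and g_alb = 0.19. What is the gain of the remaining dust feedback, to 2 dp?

0.03

Amplification A = ΔT/ΔT₀ = 5.56/1.8 = 3.089.
Total gain g = 1 − 1/A = 1 − 1/3.089 = 0.6763.
Known gains sum to 0.0416 + 0.068 + 0.343 + 0.19 = 0.6426.
g_dust = 0.6763 − 0.6426 = 0.03.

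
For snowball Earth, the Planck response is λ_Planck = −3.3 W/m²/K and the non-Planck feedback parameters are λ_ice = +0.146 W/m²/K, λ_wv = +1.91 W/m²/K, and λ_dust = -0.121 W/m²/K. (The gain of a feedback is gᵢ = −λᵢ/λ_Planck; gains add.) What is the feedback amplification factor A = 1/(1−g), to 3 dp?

2.418

Convert to gains: g_ice = 0.146/3.3 = 0.04424; g_wv = 1.91/3.3 = 0.5788; g_dust = -0.121/3.3 = -0.03667.
Total gain g = 0.58637.
A = 1/(1 − 0.58637) = 2.418.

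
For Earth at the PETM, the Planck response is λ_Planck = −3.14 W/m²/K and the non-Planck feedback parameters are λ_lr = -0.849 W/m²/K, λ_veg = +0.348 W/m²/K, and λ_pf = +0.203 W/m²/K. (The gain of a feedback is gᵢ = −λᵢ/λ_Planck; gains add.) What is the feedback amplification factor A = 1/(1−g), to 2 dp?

Convert to gains: g_lr = -0.849/3.14 = -0.2704; g_veg = 0.348/3.14 = 0.1108; g_pf = 0.203/3.14 = 0.06465.
Total gain g = -0.09495.
A = 1/(1 + 0.09495) = 0.91.

0.91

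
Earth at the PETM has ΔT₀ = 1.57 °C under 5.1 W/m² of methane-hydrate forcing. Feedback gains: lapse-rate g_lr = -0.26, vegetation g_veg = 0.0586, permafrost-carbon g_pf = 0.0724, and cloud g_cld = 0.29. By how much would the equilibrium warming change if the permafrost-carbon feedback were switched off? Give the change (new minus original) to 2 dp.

-0.15 °C

Original: g = 0.161, ΔT = 1.57/(1−0.161) = 1.8713 °C.
Without permafrost-carbon: g' = 0.0886, ΔT' = 1.57/(1−0.0886) = 1.7226 °C.
Change = 1.7226 − 1.8713 = -0.15 °C.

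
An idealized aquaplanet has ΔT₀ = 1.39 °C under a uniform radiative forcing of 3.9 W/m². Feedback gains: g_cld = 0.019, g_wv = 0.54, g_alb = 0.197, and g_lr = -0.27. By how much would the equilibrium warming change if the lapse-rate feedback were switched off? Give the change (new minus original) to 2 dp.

Original: g = 0.486, ΔT = 1.39/(1−0.486) = 2.7043 °C.
Without lapse-rate: g' = 0.756, ΔT' = 1.39/(1−0.756) = 5.6967 °C.
Change = 5.6967 − 2.7043 = 2.99 °C.

2.99 °C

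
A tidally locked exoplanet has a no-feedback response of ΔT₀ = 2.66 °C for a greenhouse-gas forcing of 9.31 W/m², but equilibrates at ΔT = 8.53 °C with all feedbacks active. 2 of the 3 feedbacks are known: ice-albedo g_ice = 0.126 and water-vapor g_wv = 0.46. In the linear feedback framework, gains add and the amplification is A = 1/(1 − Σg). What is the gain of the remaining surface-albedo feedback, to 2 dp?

Amplification A = ΔT/ΔT₀ = 8.53/2.66 = 3.207.
Total gain g = 1 − 1/A = 1 − 1/3.207 = 0.6882.
Known gains sum to 0.126 + 0.46 = 0.586.
g_alb = 0.6882 − 0.586 = 0.10.

0.10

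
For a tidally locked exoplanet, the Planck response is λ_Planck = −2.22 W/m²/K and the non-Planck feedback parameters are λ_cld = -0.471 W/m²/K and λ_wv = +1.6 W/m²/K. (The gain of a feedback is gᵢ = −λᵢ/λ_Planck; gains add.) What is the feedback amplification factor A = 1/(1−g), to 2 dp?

Convert to gains: g_cld = -0.471/2.22 = -0.2122; g_wv = 1.6/2.22 = 0.7207.
Total gain g = 0.5085.
A = 1/(1 − 0.5085) = 2.03.

2.03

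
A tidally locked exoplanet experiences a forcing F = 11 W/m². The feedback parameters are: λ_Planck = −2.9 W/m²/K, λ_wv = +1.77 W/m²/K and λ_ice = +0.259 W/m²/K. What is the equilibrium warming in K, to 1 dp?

Net feedback parameter λ = (−2.9) + (+1.77) + (+0.259) = -0.871 W/m²/K.
ΔT = −F/λ = −11/(-0.871) = 12.6 K.

12.6 K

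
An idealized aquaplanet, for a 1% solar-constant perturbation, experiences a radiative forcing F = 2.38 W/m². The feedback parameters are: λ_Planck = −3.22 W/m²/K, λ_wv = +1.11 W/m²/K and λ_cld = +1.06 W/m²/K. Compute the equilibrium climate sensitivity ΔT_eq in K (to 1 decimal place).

2.3 K

Net feedback parameter λ = (−3.22) + (+1.11) + (+1.06) = -1.05 W/m²/K.
ΔT = −F/λ = −2.38/(-1.05) = 2.3 K.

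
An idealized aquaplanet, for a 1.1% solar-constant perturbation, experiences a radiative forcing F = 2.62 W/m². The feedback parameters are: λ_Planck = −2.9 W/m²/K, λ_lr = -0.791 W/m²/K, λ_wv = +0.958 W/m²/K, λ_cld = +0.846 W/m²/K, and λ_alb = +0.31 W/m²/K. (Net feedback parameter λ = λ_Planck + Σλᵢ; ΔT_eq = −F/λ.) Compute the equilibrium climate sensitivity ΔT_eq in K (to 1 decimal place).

1.7 K

Net feedback parameter λ = (−2.9) + (-0.791) + (+0.958) + (+0.846) + (+0.31) = -1.577 W/m²/K.
ΔT = −F/λ = −2.62/(-1.577) = 1.7 K.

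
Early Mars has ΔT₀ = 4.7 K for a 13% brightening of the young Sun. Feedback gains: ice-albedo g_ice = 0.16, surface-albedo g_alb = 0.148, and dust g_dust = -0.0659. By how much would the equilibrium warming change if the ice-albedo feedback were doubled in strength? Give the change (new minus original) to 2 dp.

1.66 K

Original: g = 0.2421, ΔT = 4.7/(1−0.2421) = 6.2013 K.
With doubled ice-albedo: g' = 0.4021, ΔT' = 4.7/(1−0.4021) = 7.8608 K.
Change = 7.8608 − 6.2013 = 1.66 K.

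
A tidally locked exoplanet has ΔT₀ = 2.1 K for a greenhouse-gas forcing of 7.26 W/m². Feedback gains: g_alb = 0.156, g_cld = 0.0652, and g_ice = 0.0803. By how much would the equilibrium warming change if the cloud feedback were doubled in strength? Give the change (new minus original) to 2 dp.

Original: g = 0.3015, ΔT = 2.1/(1−0.3015) = 3.0064 K.
With doubled cloud: g' = 0.3667, ΔT' = 2.1/(1−0.3667) = 3.3160 K.
Change = 3.3160 − 3.0064 = 0.31 K.

0.31 K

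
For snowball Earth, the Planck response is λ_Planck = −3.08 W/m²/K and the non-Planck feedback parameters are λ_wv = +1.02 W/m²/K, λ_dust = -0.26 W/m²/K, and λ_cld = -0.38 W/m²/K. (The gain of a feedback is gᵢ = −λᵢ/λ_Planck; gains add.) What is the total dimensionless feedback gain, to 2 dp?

0.12

Convert to gains: g_wv = 1.02/3.08 = 0.3312; g_dust = -0.26/3.08 = -0.08442; g_cld = -0.38/3.08 = -0.1234.
Total gain g = 0.12338.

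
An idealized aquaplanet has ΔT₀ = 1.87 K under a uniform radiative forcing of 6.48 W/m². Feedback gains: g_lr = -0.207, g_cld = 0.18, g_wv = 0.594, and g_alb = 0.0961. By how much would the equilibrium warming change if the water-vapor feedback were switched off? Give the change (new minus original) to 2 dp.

-3.54 K

Original: g = 0.6631, ΔT = 1.87/(1−0.6631) = 5.5506 K.
Without water-vapor: g' = 0.0691, ΔT' = 1.87/(1−0.0691) = 2.0088 K.
Change = 2.0088 − 5.5506 = -3.54 K.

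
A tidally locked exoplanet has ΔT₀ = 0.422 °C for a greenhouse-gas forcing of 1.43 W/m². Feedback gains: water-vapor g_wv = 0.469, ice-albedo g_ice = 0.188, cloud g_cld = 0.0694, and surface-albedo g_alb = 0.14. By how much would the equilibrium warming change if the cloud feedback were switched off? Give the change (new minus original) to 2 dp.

-1.08 °C

Original: g = 0.8664, ΔT = 0.422/(1−0.8664) = 3.1587 °C.
Without cloud: g' = 0.797, ΔT' = 0.422/(1−0.797) = 2.0788 °C.
Change = 2.0788 − 3.1587 = -1.08 °C.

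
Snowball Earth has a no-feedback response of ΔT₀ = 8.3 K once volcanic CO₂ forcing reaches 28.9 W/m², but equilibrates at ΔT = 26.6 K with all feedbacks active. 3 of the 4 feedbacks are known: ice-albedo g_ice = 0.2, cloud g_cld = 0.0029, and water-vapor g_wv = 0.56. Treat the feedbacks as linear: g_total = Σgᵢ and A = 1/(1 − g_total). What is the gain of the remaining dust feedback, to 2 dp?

-0.07

Amplification A = ΔT/ΔT₀ = 26.6/8.3 = 3.205.
Total gain g = 1 − 1/A = 1 − 1/3.205 = 0.688.
Known gains sum to 0.2 + 0.0029 + 0.56 = 0.7629.
g_dust = 0.688 − 0.7629 = -0.07.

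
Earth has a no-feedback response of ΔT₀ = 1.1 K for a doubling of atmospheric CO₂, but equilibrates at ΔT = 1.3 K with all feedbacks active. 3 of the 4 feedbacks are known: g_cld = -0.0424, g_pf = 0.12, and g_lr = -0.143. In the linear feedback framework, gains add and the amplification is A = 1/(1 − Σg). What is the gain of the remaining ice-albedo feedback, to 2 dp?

0.22

Amplification A = ΔT/ΔT₀ = 1.3/1.1 = 1.182.
Total gain g = 1 − 1/A = 1 − 1/1.182 = 0.154.
Known gains sum to -0.0424 + 0.12 − 0.143 = -0.0654.
g_ice = 0.154 + 0.0654 = 0.22.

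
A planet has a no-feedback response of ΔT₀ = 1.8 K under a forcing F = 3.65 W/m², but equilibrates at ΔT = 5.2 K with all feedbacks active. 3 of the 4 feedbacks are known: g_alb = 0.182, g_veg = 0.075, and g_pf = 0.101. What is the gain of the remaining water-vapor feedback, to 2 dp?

Amplification A = ΔT/ΔT₀ = 5.2/1.8 = 2.889.
Total gain g = 1 − 1/A = 1 − 1/2.889 = 0.6539.
Known gains sum to 0.182 + 0.075 + 0.101 = 0.358.
g_wv = 0.6539 − 0.358 = 0.30.

0.30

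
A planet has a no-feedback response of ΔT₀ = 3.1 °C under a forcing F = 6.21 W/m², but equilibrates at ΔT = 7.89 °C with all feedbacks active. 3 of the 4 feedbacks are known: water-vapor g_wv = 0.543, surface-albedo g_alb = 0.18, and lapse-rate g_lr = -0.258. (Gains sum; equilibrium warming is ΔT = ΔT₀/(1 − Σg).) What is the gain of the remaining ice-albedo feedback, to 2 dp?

Amplification A = ΔT/ΔT₀ = 7.89/3.1 = 2.545.
Total gain g = 1 − 1/A = 1 − 1/2.545 = 0.6071.
Known gains sum to 0.543 + 0.18 − 0.258 = 0.465.
g_ice = 0.6071 − 0.465 = 0.14.

0.14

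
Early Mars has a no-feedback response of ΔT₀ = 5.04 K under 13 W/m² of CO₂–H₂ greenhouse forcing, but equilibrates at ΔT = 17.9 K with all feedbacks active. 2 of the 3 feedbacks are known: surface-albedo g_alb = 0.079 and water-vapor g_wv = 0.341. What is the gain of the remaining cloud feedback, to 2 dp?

0.30

Amplification A = ΔT/ΔT₀ = 17.9/5.04 = 3.552.
Total gain g = 1 − 1/A = 1 − 1/3.552 = 0.7185.
Known gains sum to 0.079 + 0.341 = 0.42.
g_cld = 0.7185 − 0.42 = 0.30.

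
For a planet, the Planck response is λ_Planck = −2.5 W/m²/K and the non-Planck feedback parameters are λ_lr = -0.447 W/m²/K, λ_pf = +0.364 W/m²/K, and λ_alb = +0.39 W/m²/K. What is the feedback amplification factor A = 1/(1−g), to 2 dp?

1.14

Convert to gains: g_lr = -0.447/2.5 = -0.1788; g_pf = 0.364/2.5 = 0.1456; g_alb = 0.39/2.5 = 0.156.
Total gain g = 0.1228.
A = 1/(1 − 0.1228) = 1.14.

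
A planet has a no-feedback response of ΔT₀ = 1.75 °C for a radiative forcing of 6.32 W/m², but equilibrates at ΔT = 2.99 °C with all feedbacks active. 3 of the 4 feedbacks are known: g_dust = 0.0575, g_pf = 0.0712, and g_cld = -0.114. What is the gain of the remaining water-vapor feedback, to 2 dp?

0.40

Amplification A = ΔT/ΔT₀ = 2.99/1.75 = 1.709.
Total gain g = 1 − 1/A = 1 − 1/1.709 = 0.4149.
Known gains sum to 0.0575 + 0.0712 − 0.114 = 0.0147.
g_wv = 0.4149 − 0.0147 = 0.40.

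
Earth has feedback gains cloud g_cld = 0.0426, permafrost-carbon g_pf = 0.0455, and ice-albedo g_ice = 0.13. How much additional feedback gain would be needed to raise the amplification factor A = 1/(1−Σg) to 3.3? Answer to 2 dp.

0.48

Current total gain = 0.2181.
Target gain for A = 3.3: g* = 1 − 1/3.3 = 0.697.
Additional gain needed = 0.697 − 0.2181 = 0.48.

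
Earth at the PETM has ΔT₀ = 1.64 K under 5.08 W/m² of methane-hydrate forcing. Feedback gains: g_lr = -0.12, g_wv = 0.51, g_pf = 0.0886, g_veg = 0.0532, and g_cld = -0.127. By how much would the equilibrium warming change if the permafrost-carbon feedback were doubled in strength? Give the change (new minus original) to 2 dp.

Original: g = 0.4048, ΔT = 1.64/(1−0.4048) = 2.7554 K.
With doubled permafrost-carbon: g' = 0.4934, ΔT' = 1.64/(1−0.4934) = 3.2373 K.
Change = 3.2373 − 2.7554 = 0.48 K.

0.48 K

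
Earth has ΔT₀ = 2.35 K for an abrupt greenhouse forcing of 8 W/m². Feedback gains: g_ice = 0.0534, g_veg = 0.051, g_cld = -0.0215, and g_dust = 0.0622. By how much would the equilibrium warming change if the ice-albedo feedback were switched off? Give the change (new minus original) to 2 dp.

Original: g = 0.1451, ΔT = 2.35/(1−0.1451) = 2.7489 K.
Without ice-albedo: g' = 0.0917, ΔT' = 2.35/(1−0.0917) = 2.5873 K.
Change = 2.5873 − 2.7489 = -0.16 K.

-0.16 K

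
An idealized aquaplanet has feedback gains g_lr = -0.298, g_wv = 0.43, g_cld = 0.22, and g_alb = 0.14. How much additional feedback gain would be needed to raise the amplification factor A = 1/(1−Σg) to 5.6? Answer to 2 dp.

Current total gain = 0.492.
Target gain for A = 5.6: g* = 1 − 1/5.6 = 0.8214.
Additional gain needed = 0.8214 − 0.492 = 0.33.

0.33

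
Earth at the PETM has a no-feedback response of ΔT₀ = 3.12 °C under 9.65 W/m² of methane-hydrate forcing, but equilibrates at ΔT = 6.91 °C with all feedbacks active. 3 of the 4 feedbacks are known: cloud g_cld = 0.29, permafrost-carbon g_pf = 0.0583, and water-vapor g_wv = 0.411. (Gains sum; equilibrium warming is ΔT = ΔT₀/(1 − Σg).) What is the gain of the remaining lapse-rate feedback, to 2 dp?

Amplification A = ΔT/ΔT₀ = 6.91/3.12 = 2.215.
Total gain g = 1 − 1/A = 1 − 1/2.215 = 0.5485.
Known gains sum to 0.29 + 0.0583 + 0.411 = 0.7593.
g_lr = 0.5485 − 0.7593 = -0.21.

-0.21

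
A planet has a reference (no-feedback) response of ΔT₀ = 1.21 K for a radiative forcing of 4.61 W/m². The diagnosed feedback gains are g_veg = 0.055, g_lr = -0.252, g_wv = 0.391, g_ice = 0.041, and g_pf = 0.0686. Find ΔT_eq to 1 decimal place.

Total gain g = 0.055 − 0.252 + 0.391 + 0.041 + 0.0686 = 0.3036.
Amplification A = 1/(1 − 0.3036) = 1.436.
ΔT = 1.21 × 1.436 = 1.7 K.

1.7 K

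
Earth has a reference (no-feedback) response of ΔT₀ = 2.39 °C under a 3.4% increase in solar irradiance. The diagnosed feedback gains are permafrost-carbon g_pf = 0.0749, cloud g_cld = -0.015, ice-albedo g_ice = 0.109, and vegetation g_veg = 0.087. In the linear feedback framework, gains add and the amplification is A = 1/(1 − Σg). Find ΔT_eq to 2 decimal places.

3.21 °C

Total gain g = 0.0749 − 0.015 + 0.109 + 0.087 = 0.2559.
Amplification A = 1/(1 − 0.2559) = 1.344.
ΔT = 2.39 × 1.344 = 3.21 °C.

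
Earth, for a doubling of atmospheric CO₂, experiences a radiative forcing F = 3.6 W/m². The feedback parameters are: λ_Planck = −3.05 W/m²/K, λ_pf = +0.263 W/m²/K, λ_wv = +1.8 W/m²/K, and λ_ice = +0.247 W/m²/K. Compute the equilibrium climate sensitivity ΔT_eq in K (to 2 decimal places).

Net feedback parameter λ = (−3.05) + (+0.263) + (+1.8) + (+0.247) = -0.74 W/m²/K.
ΔT = −F/λ = −3.6/(-0.74) = 4.86 K.

4.86 K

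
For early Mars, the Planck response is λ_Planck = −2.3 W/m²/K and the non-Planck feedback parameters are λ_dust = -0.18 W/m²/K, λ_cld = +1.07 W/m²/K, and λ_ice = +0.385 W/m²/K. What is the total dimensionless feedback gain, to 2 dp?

0.55

Convert to gains: g_dust = -0.18/2.3 = -0.07826; g_cld = 1.07/2.3 = 0.4652; g_ice = 0.385/2.3 = 0.1674.
Total gain g = 0.55434.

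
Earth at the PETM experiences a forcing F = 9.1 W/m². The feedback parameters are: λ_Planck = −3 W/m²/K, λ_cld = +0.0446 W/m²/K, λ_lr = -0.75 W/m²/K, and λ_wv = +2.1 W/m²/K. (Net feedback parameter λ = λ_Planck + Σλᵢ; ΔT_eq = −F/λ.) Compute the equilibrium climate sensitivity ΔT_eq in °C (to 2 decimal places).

Net feedback parameter λ = (−3) + (+0.0446) + (-0.75) + (+2.1) = -1.6054 W/m²/K.
ΔT = −F/λ = −9.1/(-1.6054) = 5.67 °C.

5.67 °C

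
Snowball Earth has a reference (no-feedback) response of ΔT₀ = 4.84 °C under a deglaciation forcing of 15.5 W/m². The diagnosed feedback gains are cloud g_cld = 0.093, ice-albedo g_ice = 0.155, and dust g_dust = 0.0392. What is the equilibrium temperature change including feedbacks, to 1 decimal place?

6.8 °C

Total gain g = 0.093 + 0.155 + 0.0392 = 0.2872.
Amplification A = 1/(1 − 0.2872) = 1.403.
ΔT = 4.84 × 1.403 = 6.8 °C.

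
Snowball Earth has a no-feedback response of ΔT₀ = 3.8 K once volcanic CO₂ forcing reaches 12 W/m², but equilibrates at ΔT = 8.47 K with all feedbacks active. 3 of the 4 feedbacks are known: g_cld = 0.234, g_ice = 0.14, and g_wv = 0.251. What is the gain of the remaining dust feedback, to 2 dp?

-0.07

Amplification A = ΔT/ΔT₀ = 8.47/3.8 = 2.229.
Total gain g = 1 − 1/A = 1 − 1/2.229 = 0.5514.
Known gains sum to 0.234 + 0.14 + 0.251 = 0.625.
g_dust = 0.5514 − 0.625 = -0.07.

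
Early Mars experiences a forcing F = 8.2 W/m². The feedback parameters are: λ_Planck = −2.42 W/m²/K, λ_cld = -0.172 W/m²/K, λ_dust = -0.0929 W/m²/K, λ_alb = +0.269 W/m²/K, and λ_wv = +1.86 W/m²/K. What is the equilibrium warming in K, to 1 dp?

Net feedback parameter λ = (−2.42) + (-0.172) + (-0.0929) + (+0.269) + (+1.86) = -0.5559 W/m²/K.
ΔT = −F/λ = −8.2/(-0.5559) = 14.8 K.

14.8 K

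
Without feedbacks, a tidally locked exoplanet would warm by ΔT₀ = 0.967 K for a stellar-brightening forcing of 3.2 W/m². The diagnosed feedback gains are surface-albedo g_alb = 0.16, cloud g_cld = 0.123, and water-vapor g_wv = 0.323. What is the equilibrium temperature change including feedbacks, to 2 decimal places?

Total gain g = 0.16 + 0.123 + 0.323 = 0.606.
Amplification A = 1/(1 − 0.606) = 2.538.
ΔT = 0.967 × 2.538 = 2.45 K.

2.45 K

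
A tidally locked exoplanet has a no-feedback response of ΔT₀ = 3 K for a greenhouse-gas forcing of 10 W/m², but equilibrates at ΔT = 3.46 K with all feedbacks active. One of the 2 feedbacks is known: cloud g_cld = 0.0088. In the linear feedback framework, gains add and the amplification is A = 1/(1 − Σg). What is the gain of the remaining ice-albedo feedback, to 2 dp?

0.12

Amplification A = ΔT/ΔT₀ = 3.46/3 = 1.153.
Total gain g = 1 − 1/A = 1 − 1/1.153 = 0.1327.
The known gain is 0.0088.
g_ice = 0.1327 − 0.0088 = 0.12.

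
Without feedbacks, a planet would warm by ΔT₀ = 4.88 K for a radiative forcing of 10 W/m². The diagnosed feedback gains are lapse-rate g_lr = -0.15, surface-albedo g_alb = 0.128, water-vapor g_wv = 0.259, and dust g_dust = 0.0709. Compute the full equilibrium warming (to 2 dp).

7.05 K

Total gain g = -0.15 + 0.128 + 0.259 + 0.0709 = 0.3079.
Amplification A = 1/(1 − 0.3079) = 1.445.
ΔT = 4.88 × 1.445 = 7.05 K.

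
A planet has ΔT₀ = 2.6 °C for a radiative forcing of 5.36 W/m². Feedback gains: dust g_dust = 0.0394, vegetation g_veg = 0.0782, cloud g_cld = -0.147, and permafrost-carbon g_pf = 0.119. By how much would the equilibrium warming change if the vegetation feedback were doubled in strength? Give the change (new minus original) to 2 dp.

0.27 °C

Original: g = 0.0896, ΔT = 2.6/(1−0.0896) = 2.8559 °C.
With doubled vegetation: g' = 0.1678, ΔT' = 2.6/(1−0.1678) = 3.1242 °C.
Change = 3.1242 − 2.8559 = 0.27 °C.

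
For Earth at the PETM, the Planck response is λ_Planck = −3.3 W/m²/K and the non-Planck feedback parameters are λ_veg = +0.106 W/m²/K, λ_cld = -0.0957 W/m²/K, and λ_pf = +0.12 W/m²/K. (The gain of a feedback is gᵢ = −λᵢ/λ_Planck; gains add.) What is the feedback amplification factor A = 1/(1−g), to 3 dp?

Convert to gains: g_veg = 0.106/3.3 = 0.03212; g_cld = -0.0957/3.3 = -0.029; g_pf = 0.12/3.3 = 0.03636.
Total gain g = 0.03948.
A = 1/(1 − 0.03948) = 1.041.

1.041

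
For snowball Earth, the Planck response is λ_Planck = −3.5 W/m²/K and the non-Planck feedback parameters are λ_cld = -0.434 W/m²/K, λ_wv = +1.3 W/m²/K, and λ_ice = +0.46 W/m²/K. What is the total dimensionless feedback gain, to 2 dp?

0.38

Convert to gains: g_cld = -0.434/3.5 = -0.124; g_wv = 1.3/3.5 = 0.3714; g_ice = 0.46/3.5 = 0.1314.
Total gain g = 0.3788.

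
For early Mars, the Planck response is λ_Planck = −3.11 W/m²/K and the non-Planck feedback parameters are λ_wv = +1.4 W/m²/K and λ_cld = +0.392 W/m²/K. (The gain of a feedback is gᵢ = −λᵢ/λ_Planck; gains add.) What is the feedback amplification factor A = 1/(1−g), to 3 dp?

Convert to gains: g_wv = 1.4/3.11 = 0.4502; g_cld = 0.392/3.11 = 0.126.
Total gain g = 0.5762.
A = 1/(1 − 0.5762) = 2.360.

2.360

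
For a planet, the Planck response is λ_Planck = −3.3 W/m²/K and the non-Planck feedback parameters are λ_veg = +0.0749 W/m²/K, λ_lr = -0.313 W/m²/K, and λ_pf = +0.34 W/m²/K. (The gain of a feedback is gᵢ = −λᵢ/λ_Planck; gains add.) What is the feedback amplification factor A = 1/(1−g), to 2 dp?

1.03

Convert to gains: g_veg = 0.0749/3.3 = 0.0227; g_lr = -0.313/3.3 = -0.09485; g_pf = 0.34/3.3 = 0.103.
Total gain g = 0.03085.
A = 1/(1 − 0.03085) = 1.03.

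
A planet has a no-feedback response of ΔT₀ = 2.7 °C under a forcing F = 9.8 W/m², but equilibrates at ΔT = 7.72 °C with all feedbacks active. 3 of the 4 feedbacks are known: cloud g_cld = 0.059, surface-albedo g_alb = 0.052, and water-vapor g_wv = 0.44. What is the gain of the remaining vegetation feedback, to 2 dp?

0.10

Amplification A = ΔT/ΔT₀ = 7.72/2.7 = 2.859.
Total gain g = 1 − 1/A = 1 − 1/2.859 = 0.6502.
Known gains sum to 0.059 + 0.052 + 0.44 = 0.551.
g_veg = 0.6502 − 0.551 = 0.10.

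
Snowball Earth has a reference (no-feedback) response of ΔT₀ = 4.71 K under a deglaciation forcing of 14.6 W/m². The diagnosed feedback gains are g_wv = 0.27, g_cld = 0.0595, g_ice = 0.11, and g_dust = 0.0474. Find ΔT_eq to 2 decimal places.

Total gain g = 0.27 + 0.0595 + 0.11 + 0.0474 = 0.4869.
Amplification A = 1/(1 − 0.4869) = 1.949.
ΔT = 4.71 × 1.949 = 9.18 K.

9.18 K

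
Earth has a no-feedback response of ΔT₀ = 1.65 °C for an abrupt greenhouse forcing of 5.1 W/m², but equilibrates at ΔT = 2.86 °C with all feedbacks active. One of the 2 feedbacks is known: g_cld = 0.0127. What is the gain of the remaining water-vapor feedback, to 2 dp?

0.41

Amplification A = ΔT/ΔT₀ = 2.86/1.65 = 1.733.
Total gain g = 1 − 1/A = 1 − 1/1.733 = 0.423.
The known gain is 0.0127.
g_wv = 0.423 − 0.0127 = 0.41.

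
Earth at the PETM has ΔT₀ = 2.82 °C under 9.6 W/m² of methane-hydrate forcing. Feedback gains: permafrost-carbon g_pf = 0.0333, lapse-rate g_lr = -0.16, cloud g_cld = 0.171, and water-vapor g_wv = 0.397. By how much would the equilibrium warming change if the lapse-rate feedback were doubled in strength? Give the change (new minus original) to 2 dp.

-1.12 °C

Original: g = 0.4413, ΔT = 2.82/(1−0.4413) = 5.0474 °C.
With doubled lapse-rate: g' = 0.2813, ΔT' = 2.82/(1−0.2813) = 3.9238 °C.
Change = 3.9238 − 5.0474 = -1.12 °C.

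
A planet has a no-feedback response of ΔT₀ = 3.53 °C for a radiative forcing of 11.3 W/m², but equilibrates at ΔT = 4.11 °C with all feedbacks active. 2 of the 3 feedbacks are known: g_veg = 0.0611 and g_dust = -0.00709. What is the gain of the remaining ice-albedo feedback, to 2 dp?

0.09

Amplification A = ΔT/ΔT₀ = 4.11/3.53 = 1.164.
Total gain g = 1 − 1/A = 1 − 1/1.164 = 0.1409.
Known gains sum to 0.0611 − 0.00709 = 0.05401.
g_ice = 0.1409 − 0.05401 = 0.09.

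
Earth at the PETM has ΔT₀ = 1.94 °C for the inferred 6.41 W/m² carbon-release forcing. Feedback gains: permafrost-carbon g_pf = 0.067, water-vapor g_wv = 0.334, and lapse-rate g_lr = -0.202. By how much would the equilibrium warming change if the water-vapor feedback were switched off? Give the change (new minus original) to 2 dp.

-0.71 °C

Original: g = 0.199, ΔT = 1.94/(1−0.199) = 2.4220 °C.
Without water-vapor: g' = -0.135, ΔT' = 1.94/(1+0.135) = 1.7093 °C.
Change = 1.7093 − 2.4220 = -0.71 °C.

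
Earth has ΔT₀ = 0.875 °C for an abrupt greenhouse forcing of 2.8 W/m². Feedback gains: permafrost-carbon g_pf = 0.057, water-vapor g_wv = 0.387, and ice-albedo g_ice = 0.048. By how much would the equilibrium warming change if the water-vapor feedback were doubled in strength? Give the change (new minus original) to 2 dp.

5.51 °C

Original: g = 0.492, ΔT = 0.875/(1−0.492) = 1.7224 °C.
With doubled water-vapor: g' = 0.879, ΔT' = 0.875/(1−0.879) = 7.2314 °C.
Change = 7.2314 − 1.7224 = 5.51 °C.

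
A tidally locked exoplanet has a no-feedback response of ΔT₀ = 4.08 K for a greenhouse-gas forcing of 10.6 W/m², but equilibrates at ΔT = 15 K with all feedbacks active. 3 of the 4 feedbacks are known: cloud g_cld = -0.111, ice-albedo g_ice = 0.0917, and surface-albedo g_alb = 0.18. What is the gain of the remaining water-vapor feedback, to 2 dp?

0.57

Amplification A = ΔT/ΔT₀ = 15/4.08 = 3.676.
Total gain g = 1 − 1/A = 1 − 1/3.676 = 0.728.
Known gains sum to -0.111 + 0.0917 + 0.18 = 0.1607.
g_wv = 0.728 − 0.1607 = 0.57.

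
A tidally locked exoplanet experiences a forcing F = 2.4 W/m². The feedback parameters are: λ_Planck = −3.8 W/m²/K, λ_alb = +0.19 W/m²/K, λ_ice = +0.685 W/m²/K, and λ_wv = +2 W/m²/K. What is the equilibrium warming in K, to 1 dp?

Net feedback parameter λ = (−3.8) + (+0.19) + (+0.685) + (+2) = -0.925 W/m²/K.
ΔT = −F/λ = −2.4/(-0.925) = 2.6 K.

2.6 K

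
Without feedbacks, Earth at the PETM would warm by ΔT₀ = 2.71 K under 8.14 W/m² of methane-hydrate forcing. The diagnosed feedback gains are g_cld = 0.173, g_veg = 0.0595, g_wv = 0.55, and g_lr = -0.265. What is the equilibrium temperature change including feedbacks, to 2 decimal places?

Total gain g = 0.173 + 0.0595 + 0.55 − 0.265 = 0.5175.
Amplification A = 1/(1 − 0.5175) = 2.073.
ΔT = 2.71 × 2.073 = 5.62 K.

5.62 K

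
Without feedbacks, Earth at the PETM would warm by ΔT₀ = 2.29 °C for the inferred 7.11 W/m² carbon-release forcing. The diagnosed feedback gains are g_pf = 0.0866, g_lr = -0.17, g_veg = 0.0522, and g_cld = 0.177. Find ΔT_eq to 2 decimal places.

2.68 °C

Total gain g = 0.0866 − 0.17 + 0.0522 + 0.177 = 0.1458.
Amplification A = 1/(1 − 0.1458) = 1.171.
ΔT = 2.29 × 1.171 = 2.68 °C.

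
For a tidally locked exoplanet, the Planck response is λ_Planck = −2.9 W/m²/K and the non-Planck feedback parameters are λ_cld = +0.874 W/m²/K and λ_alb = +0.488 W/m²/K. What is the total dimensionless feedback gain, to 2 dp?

0.47

Convert to gains: g_cld = 0.874/2.9 = 0.3014; g_alb = 0.488/2.9 = 0.1683.
Total gain g = 0.4697.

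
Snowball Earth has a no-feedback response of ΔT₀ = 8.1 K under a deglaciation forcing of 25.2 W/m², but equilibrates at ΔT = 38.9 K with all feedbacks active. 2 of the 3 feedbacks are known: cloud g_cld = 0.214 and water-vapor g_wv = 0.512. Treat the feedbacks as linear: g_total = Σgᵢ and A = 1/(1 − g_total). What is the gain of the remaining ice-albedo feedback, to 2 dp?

0.07

Amplification A = ΔT/ΔT₀ = 38.9/8.1 = 4.802.
Total gain g = 1 − 1/A = 1 − 1/4.802 = 0.7918.
Known gains sum to 0.214 + 0.512 = 0.726.
g_ice = 0.7918 − 0.726 = 0.07.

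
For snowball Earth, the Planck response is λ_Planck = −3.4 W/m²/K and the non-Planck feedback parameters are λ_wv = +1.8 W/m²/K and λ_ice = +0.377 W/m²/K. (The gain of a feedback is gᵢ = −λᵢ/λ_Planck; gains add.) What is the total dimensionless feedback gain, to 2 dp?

Convert to gains: g_wv = 1.8/3.4 = 0.5294; g_ice = 0.377/3.4 = 0.1109.
Total gain g = 0.6403.

0.64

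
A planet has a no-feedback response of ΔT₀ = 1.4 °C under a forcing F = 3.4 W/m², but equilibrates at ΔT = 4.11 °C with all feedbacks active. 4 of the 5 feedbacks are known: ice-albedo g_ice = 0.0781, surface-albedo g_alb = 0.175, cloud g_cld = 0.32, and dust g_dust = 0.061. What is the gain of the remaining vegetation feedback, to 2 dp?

Amplification A = ΔT/ΔT₀ = 4.11/1.4 = 2.936.
Total gain g = 1 − 1/A = 1 − 1/2.936 = 0.6594.
Known gains sum to 0.0781 + 0.175 + 0.32 + 0.061 = 0.6341.
g_veg = 0.6594 − 0.6341 = 0.03.

0.03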